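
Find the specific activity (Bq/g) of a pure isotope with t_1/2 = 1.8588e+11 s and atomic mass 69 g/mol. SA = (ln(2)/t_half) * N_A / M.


lambda = ln(2) / t_half = ln(2) / 1.8588e+11 = 3.729004e-12 /s
SA = lambda * N_A / M
SA = 3.729004e-12 * 6.022e23 / 69
SA = 3.2545e+10 Bq/g

3.2545e+10


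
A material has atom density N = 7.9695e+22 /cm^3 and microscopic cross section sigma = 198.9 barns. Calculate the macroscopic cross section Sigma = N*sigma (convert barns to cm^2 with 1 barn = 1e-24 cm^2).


Sigma = N * sigma_barns * 1e-24
Sigma = 7.9695e+22 * 198.9 * 1e-24
Sigma = 15.851 /cm

15.851


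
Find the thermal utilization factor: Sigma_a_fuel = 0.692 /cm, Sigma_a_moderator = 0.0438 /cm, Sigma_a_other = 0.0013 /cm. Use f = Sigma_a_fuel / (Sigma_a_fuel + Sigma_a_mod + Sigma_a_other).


f = Sigma_a_fuel / (Sigma_a_fuel + Sigma_a_mod + Sigma_a_other)
f = 0.692 / (0.692 + 0.0438 + 0.0013)
f = 0.93881

0.93881


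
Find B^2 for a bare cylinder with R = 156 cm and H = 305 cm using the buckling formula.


B^2 = (2.405/R)^2 + (pi/H)^2
B^2 = (2.405/156)^2 + (pi/305)^2
B^2 = 3.4377e-04 /cm^2

3.4377e-04


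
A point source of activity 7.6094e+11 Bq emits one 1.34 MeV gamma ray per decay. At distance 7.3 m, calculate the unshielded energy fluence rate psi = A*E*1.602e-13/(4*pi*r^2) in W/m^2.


psi = A * E * 1.602e-13 / (4*pi*r^2)
psi = 7.6094e+11 * 1.34 * 1.602e-13 / (4*pi*7.3^2)
psi = 2.4393e-04 W/m^2

2.4393e-04


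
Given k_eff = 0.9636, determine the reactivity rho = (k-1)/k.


rho = (k_eff - 1) / k_eff
rho = (0.9636 - 1) / 0.9636
rho = -0.037775

-0.037775


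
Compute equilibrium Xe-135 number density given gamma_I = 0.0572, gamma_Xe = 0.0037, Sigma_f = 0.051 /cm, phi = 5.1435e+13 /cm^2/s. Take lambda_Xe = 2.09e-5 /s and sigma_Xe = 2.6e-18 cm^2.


Xe_eq = (gamma_I + gamma_Xe) * Sigma_f * phi / (lambda_Xe + sigma_Xe * phi)
Numerator = (0.0572 + 0.0037) * 0.051 * 5.1435e+13 = 1.597520e+11
Denominator = 2.09e-5 + 2.6e-18 * 5.1435e+13 = 1.546310e-04
Xe_eq = 1.597520e+11 / 1.546310e-04 = 1.0331e+15 /cm^3

1.0331e+15


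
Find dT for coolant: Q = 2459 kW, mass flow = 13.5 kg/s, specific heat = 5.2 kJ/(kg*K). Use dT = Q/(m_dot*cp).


dT = Q / (m_dot * cp)
dT = 2459 / (13.5 * 5.2)
dT = 35.028 C

35.028


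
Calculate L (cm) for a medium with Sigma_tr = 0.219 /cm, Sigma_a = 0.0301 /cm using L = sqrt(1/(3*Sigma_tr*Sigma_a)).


D = 1 / (3 * Sigma_tr) = 1 / (3 * 0.219) = 1.522070 cm
L = sqrt(D / Sigma_a)
L = sqrt(1.522070 / 0.0301)
L = 7.1111 cm

7.1111


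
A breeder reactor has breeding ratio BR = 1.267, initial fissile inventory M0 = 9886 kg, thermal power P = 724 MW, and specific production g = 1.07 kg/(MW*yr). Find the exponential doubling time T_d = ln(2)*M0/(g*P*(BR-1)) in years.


Breeding gain G = BR - 1 = 1.267 - 1 = 0.267
Fissile production rate = g * P * G = 1.07 * 724 * 0.267 = 206.83956 kg/yr
T_d = ln(2) * M0 / (g * P * G)
T_d = ln(2) * 9886 / 206.83956 = 33.129 yr

33.129


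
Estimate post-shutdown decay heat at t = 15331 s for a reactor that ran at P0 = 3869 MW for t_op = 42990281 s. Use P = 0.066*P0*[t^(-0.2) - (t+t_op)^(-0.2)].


P/P0 = 0.066 * [t^(-0.2) - (t + t_op)^(-0.2)]
P/P0 = 0.066 * [15331^(-0.2) - (15331 + 42990281)^(-0.2)]
P/P0 = 0.066 * [0.1455077 - 0.02973685] = 0.007640876
P = 3869 * 0.007640876 = 29.563 MW

29.563


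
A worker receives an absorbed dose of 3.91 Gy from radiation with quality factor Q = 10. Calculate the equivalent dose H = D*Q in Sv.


H = D * Q
H = 3.91 * 10
H = 39.100 Sv

39.100


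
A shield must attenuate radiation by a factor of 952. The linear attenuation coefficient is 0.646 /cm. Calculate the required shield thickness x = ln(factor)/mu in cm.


x = ln(factor) / mu
x = ln(952) / 0.646
x = 10.617 cm

10.617


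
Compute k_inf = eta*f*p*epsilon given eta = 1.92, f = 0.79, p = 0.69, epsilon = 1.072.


k_inf = eta * f * p * epsilon
k_inf = 1.92 * 0.79 * 0.69 * 1.072
k_inf = 1.1219

1.1219


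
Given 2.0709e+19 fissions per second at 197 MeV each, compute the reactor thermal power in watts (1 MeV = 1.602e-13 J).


P = fission_rate * E_MeV * 1.602e-13
P = 2.0709e+19 * 197 * 1.602e-13
P = 6.5356e+08 W

6.5356e+08


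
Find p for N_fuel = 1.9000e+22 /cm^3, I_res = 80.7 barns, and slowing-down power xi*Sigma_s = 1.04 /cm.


p = exp(-N * I * 1e-24 / (xi*Sigma_s))
p = exp(-1.9000e+22 * 80.7 * 1e-24 / 1.04)
p = 0.22893

0.22893


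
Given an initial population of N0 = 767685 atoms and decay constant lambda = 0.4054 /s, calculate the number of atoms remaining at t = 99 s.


N = N0 * exp(-lambda * t)
N = 767685 * exp(-0.4054 * 99)
N = 2.8507e-12

2.8507e-12


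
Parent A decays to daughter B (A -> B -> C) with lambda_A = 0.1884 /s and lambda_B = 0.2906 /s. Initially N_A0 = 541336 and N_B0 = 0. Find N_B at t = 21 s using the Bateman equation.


N_B(t) = lambda_A * N_A0 / (lambda_B - lambda_A) * [exp(-lambda_A*t) - exp(-lambda_B*t)]
exp(-0.1884*21) = 0.01913187; exp(-0.2906*21) = 0.002237044
N_B = 0.1884 * 541336 / (0.2906 - 0.1884) * (0.01913187 - 0.002237044)
N_B = 16860

16860


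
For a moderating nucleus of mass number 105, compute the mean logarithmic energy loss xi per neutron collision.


xi = 1 + (A-1)^2/(2A) * ln((A-1)/(A+1))
xi = 1 + (105-1)^2/(2*105) * ln((105-1)/(105 +1))
xi = 0.018927

0.018927


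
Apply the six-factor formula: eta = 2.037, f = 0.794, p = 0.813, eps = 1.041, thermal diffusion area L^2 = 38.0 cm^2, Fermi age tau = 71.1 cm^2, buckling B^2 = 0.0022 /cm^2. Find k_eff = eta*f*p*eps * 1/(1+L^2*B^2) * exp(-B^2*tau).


k_inf = eta*f*p*eps = 2.037*0.794*0.813*1.041 = 1.368840
P_TNL = 1/(1 + L^2*B^2) = 1/(1 + 38.0*0.0022) = 0.9228498
P_FNL = exp(-B^2*tau) = exp(-0.0022*71.1) = 0.8551999
k_eff = k_inf * P_TNL * P_FNL = 1.368840 * 0.9228498 * 0.8551999
k_eff = 1.0803

1.0803


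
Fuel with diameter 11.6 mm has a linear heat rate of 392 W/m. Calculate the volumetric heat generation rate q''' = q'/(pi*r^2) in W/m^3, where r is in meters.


r = D / 2 / 1000 = 11.6 / 2 / 1000 = 0.0058 m
q''' = q' / (pi * r^2)
q''' = 392 / (pi * 0.0058^2)
q''' = 3.7092e+06 W/m^3

3.7092e+06


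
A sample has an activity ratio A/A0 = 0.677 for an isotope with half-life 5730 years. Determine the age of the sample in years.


lambda = ln(2) / t_half = ln(2) / 5730 = 1.209681e-04 /yr
t = -ln(A/A0) / lambda
t = -ln(0.677) / 1.209681e-04
t = 3224.7 yr

3224.7


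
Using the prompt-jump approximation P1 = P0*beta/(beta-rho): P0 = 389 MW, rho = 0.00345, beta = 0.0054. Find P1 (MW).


P1/P0 = beta / (beta - rho)
P1/P0 = 0.0054 / (0.0054 - 0.00345) = 2.769231
P1 = 389 * 2.769231 = 1077.2 MW

1077.2


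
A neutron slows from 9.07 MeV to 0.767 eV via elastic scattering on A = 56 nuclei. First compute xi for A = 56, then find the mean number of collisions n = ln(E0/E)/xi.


xi = 1 + (A-1)^2/(2A)*ln((A-1)/(A+1)) = 0.03529286 (for A = 56)
n = ln(E0/E) / xi
n = ln(9.07e6 / 0.767) / 0.03529286
n = ln(1.182529e+07) / 0.03529286 = 461.45

461.45


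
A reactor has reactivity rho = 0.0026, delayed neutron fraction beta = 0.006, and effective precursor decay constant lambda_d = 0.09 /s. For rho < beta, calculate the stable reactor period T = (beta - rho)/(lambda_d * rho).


T = (beta - rho) / (lambda_d * rho)
T = (0.006 - 0.0026) / (0.09 * 0.0026)
T = 14.530 s

14.530


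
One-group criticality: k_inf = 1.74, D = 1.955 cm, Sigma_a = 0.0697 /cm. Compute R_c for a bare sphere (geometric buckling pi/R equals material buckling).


L^2 = D / Sigma_a = 1.955 / 0.0697 = 28.04878 cm^2
B_m^2 = (k_inf - 1) / L^2 = (1.74 - 1) / 28.04878 = 0.02638261 /cm^2
For a bare sphere: B_g = pi/R, so R_c = pi / sqrt(B_m^2)
R_c = pi / sqrt(0.02638261) = 19.342 cm

19.342


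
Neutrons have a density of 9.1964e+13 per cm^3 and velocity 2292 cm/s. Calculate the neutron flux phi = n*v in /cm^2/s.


phi = n * v
phi = 9.1964e+13 * 2292
phi = 2.1078e+17 /cm^2/s

2.1078e+17


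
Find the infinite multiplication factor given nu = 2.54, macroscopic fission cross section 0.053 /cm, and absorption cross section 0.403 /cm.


k_inf = nu * Sigma_f / Sigma_a
k_inf = 2.54 * 0.053 / 0.403
k_inf = 0.33404

0.33404


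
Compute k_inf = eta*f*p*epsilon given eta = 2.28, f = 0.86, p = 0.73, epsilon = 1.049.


k_inf = eta * f * p * epsilon
k_inf = 2.28 * 0.86 * 0.73 * 1.049
k_inf = 1.5015

1.5015


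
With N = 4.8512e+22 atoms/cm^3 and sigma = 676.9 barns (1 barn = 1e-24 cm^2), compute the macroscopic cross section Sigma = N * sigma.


Sigma = N * sigma_barns * 1e-24
Sigma = 4.8512e+22 * 676.9 * 1e-24
Sigma = 32.838 /cm

32.838


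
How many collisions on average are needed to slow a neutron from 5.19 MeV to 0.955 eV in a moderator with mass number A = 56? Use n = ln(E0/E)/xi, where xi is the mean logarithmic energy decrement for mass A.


xi = 1 + (A-1)^2/(2A)*ln((A-1)/(A+1)) = 0.03529286 (for A = 56)
n = ln(E0/E) / xi
n = ln(5.19e6 / 0.955) / 0.03529286
n = ln(5.434555e+06) / 0.03529286 = 439.42

439.42


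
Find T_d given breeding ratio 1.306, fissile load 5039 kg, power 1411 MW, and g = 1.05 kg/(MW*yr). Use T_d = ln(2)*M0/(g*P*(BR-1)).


Breeding gain G = BR - 1 = 1.306 - 1 = 0.306
Fissile production rate = g * P * G = 1.05 * 1411 * 0.306 = 453.3543 kg/yr
T_d = ln(2) * M0 / (g * P * G)
T_d = ln(2) * 5039 / 453.3543 = 7.7043 yr

7.7043


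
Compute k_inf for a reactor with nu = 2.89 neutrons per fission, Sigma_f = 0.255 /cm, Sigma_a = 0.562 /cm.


k_inf = nu * Sigma_f / Sigma_a
k_inf = 2.89 * 0.255 / 0.562
k_inf = 1.3113

1.3113


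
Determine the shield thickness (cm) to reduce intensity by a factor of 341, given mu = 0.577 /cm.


x = ln(factor) / mu
x = ln(341) / 0.577
x = 10.107 cm

10.107


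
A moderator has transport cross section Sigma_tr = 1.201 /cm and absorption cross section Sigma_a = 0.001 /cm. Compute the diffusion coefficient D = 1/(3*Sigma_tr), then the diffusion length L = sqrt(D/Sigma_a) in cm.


D = 1 / (3 * Sigma_tr) = 1 / (3 * 1.201) = 0.2775465 cm
L = sqrt(D / Sigma_a)
L = sqrt(0.2775465 / 0.001)
L = 16.660 cm

16.660


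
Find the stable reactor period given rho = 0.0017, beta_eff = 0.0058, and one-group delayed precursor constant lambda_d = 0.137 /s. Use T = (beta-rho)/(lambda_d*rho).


T = (beta - rho) / (lambda_d * rho)
T = (0.0058 - 0.0017) / (0.137 * 0.0017)
T = 17.604 s

17.604


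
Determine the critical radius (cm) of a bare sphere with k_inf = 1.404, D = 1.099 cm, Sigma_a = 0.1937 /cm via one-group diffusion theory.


L^2 = D / Sigma_a = 1.099 / 0.1937 = 5.673722 cm^2
B_m^2 = (k_inf - 1) / L^2 = (1.404 - 1) / 5.673722 = 0.07120546 /cm^2
For a bare sphere: B_g = pi/R, so R_c = pi / sqrt(B_m^2)
R_c = pi / sqrt(0.07120546) = 11.773 cm

11.773


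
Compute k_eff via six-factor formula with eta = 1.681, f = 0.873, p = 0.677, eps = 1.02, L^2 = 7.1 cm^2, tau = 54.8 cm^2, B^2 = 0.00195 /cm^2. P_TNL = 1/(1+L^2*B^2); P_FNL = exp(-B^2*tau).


k_inf = eta*f*p*eps = 1.681*0.873*0.677*1.02 = 1.013376
P_TNL = 1/(1 + L^2*B^2) = 1/(1 + 7.1*0.00195) = 0.9863441
P_FNL = exp(-B^2*tau) = exp(-0.00195*54.8) = 0.8986515
k_eff = k_inf * P_TNL * P_FNL = 1.013376 * 0.9863441 * 0.8986515
k_eff = 0.89824

0.89824


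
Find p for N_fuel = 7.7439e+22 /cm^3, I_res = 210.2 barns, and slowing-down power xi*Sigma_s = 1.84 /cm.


p = exp(-N * I * 1e-24 / (xi*Sigma_s))
p = exp(-7.7439e+22 * 210.2 * 1e-24 / 1.84)
p = 1.4388e-04

1.4388e-04


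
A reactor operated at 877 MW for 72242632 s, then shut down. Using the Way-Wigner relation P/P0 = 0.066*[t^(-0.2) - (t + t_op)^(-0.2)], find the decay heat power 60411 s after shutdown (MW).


P/P0 = 0.066 * [t^(-0.2) - (t + t_op)^(-0.2)]
P/P0 = 0.066 * [60411^(-0.2) - (60411 + 72242632)^(-0.2)]
P/P0 = 0.066 * [0.1106055 - 0.02680209] = 0.005531025
P = 877 * 0.005531025 = 4.8507 MW

4.8507


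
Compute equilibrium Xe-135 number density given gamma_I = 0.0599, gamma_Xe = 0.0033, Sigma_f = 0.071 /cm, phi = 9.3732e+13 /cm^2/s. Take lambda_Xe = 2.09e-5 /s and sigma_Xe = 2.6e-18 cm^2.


Xe_eq = (gamma_I + gamma_Xe) * Sigma_f * phi / (lambda_Xe + sigma_Xe * phi)
Numerator = (0.0599 + 0.0033) * 0.071 * 9.3732e+13 = 4.205942e+11
Denominator = 2.09e-5 + 2.6e-18 * 9.3732e+13 = 2.646032e-04
Xe_eq = 4.205942e+11 / 2.646032e-04 = 1.5895e+15 /cm^3

1.5895e+15


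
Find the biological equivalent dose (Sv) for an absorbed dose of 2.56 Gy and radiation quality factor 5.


H = D * Q
H = 2.56 * 5
H = 12.800 Sv

12.800


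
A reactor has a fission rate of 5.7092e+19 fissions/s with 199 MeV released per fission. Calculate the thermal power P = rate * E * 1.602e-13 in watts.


P = fission_rate * E_MeV * 1.602e-13
P = 5.7092e+19 * 199 * 1.602e-13
P = 1.8201e+09 W

1.8201e+09


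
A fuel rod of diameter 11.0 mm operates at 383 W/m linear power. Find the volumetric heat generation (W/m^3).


r = D / 2 / 1000 = 11.0 / 2 / 1000 = 0.0055 m
q''' = q' / (pi * r^2)
q''' = 383 / (pi * 0.0055^2)
q''' = 4.0302e+06 W/m^3

4.0302e+06


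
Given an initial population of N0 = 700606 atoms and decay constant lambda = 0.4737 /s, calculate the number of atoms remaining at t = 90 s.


N = N0 * exp(-lambda * t)
N = 700606 * exp(-0.4737 * 90)
N = 2.1389e-13

2.1389e-13


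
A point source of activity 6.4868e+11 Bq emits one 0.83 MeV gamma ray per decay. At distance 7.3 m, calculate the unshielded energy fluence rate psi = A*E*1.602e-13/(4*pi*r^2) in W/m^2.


psi = A * E * 1.602e-13 / (4*pi*r^2)
psi = 6.4868e+11 * 0.83 * 1.602e-13 / (4*pi*7.3^2)
psi = 1.2880e-04 W/m^2

1.2880e-04


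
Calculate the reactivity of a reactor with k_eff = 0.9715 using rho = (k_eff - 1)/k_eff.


rho = (k_eff - 1) / k_eff
rho = (0.9715 - 1) / 0.9715
rho = -0.029336

-0.029336


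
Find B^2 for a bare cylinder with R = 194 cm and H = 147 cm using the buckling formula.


B^2 = (2.405/R)^2 + (pi/H)^2
B^2 = (2.405/194)^2 + (pi/147)^2
B^2 = 6.1042e-04 /cm^2

6.1042e-04


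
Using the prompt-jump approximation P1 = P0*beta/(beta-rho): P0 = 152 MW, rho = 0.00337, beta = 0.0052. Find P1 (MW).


P1/P0 = beta / (beta - rho)
P1/P0 = 0.0052 / (0.0052 - 0.00337) = 2.841530
P1 = 152 * 2.841530 = 431.91 MW

431.91


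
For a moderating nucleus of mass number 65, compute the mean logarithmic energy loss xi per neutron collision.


xi = 1 + (A-1)^2/(2A) * ln((A-1)/(A+1))
xi = 1 + (65-1)^2/(2*65) * ln((65-1)/(65 +1))
xi = 0.030456

0.030456


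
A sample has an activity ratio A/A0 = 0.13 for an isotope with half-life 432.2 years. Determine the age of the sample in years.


lambda = ln(2) / t_half = ln(2) / 432.2 = 0.001603765 /yr
t = -ln(A/A0) / lambda
t = -ln(0.13) / 0.001603765
t = 1272.1 yr

1272.1


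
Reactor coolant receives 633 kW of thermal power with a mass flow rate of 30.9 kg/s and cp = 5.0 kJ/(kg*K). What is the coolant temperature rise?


dT = Q / (m_dot * cp)
dT = 633 / (30.9 * 5.0)
dT = 4.0971 C

4.0971


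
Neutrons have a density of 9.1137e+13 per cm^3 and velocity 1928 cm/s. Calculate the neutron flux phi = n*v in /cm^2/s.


phi = n * v
phi = 9.1137e+13 * 1928
phi = 1.7571e+17 /cm^2/s

1.7571e+17


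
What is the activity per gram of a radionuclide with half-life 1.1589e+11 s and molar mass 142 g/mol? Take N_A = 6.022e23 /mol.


lambda = ln(2) / t_half = ln(2) / 1.1589e+11 = 5.981078e-12 /s
SA = lambda * N_A / M
SA = 5.981078e-12 * 6.022e23 / 142
SA = 2.5365e+10 Bq/g

2.5365e+10


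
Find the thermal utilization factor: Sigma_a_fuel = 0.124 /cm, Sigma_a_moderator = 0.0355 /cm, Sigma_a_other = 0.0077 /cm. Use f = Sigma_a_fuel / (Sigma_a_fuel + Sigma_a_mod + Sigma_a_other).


f = Sigma_a_fuel / (Sigma_a_fuel + Sigma_a_mod + Sigma_a_other)
f = 0.124 / (0.124 + 0.0355 + 0.0077)
f = 0.74163

0.74163


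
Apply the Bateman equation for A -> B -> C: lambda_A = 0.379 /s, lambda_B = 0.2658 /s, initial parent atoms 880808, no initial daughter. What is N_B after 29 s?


N_B(t) = lambda_A * N_A0 / (lambda_B - lambda_A) * [exp(-lambda_A*t) - exp(-lambda_B*t)]
exp(-0.379*29) = 1.685269e-05; exp(-0.2658*29) = 4.491292e-04
N_B = 0.379 * 880808 / (0.2658 - 0.379) * (1.685269e-05 - 4.491292e-04)
N_B = 1274.8

1274.8


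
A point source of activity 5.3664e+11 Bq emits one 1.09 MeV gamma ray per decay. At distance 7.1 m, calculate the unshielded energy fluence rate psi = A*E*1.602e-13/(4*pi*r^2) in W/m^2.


psi = A * E * 1.602e-13 / (4*pi*r^2)
psi = 5.3664e+11 * 1.09 * 1.602e-13 / (4*pi*7.1^2)
psi = 1.4793e-04 W/m^2

1.4793e-04


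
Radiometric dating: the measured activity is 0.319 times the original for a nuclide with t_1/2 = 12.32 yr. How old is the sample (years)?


lambda = ln(2) / t_half = ln(2) / 12.32 = 0.05626195 /yr
t = -ln(A/A0) / lambda
t = -ln(0.319) / 0.05626195
t = 20.308 yr

20.308


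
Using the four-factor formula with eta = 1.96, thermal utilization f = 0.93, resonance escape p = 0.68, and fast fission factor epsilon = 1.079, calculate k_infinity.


k_inf = eta * f * p * epsilon
k_inf = 1.96 * 0.93 * 0.68 * 1.079
k_inf = 1.3374

1.3374


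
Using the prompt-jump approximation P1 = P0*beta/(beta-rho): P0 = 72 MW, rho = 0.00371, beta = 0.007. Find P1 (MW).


P1/P0 = beta / (beta - rho)
P1/P0 = 0.007 / (0.007 - 0.00371) = 2.127660
P1 = 72 * 2.127660 = 153.19 MW

153.19


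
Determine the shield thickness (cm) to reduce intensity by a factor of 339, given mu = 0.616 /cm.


x = ln(factor) / mu
x = ln(339) / 0.616
x = 9.4578 cm

9.4578


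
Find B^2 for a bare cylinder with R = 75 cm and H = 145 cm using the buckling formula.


B^2 = (2.405/R)^2 + (pi/H)^2
B^2 = (2.405/75)^2 + (pi/145)^2
B^2 = 0.0014977 /cm^2

0.0014977


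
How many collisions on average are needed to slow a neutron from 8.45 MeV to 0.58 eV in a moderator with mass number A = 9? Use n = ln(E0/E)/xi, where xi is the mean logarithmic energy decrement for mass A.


xi = 1 + (A-1)^2/(2A)*ln((A-1)/(A+1)) = 0.2066007 (for A = 9)
n = ln(E0/E) / xi
n = ln(8.45e6 / 0.58) / 0.2066007
n = ln(1.456897e+07) / 0.2066007 = 79.837

79.837


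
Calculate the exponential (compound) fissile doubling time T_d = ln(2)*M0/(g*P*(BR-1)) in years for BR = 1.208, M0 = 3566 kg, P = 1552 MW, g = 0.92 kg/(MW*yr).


Breeding gain G = BR - 1 = 1.208 - 1 = 0.208
Fissile production rate = g * P * G = 0.92 * 1552 * 0.208 = 296.99072 kg/yr
T_d = ln(2) * M0 / (g * P * G)
T_d = ln(2) * 3566 / 296.99072 = 8.3227 yr

8.3227


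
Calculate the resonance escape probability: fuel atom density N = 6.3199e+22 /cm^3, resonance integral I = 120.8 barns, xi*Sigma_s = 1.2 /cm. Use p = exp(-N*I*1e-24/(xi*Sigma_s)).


p = exp(-N * I * 1e-24 / (xi*Sigma_s))
p = exp(-6.3199e+22 * 120.8 * 1e-24 / 1.2)
p = 0.0017259

0.0017259


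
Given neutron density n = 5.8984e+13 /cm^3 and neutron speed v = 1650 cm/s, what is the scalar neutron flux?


phi = n * v
phi = 5.8984e+13 * 1650
phi = 9.7324e+16 /cm^2/s

9.7324e+16


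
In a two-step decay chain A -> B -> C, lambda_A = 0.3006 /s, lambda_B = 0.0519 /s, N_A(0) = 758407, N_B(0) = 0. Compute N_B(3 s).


N_B(t) = lambda_A * N_A0 / (lambda_B - lambda_A) * [exp(-lambda_A*t) - exp(-lambda_B*t)]
exp(-0.3006*3) = 0.4058385; exp(-0.0519*3) = 0.8558159
N_B = 0.3006 * 758407 / (0.0519 - 0.3006) * (0.4058385 - 0.8558159)
N_B = 412483

412483


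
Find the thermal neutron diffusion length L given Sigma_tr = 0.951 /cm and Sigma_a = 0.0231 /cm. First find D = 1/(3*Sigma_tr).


D = 1 / (3 * Sigma_tr) = 1 / (3 * 0.951) = 0.3505082 cm
L = sqrt(D / Sigma_a)
L = sqrt(0.3505082 / 0.0231)
L = 3.8953 cm

3.8953


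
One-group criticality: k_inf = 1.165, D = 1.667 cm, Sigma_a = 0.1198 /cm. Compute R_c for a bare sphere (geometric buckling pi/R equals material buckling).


L^2 = D / Sigma_a = 1.667 / 0.1198 = 13.91486 cm^2
B_m^2 = (k_inf - 1) / L^2 = (1.165 - 1) / 13.91486 = 0.01185783 /cm^2
For a bare sphere: B_g = pi/R, so R_c = pi / sqrt(B_m^2)
R_c = pi / sqrt(0.01185783) = 28.850 cm

28.850


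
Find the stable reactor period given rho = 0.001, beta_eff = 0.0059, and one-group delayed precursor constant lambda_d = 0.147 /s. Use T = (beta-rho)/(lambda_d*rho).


T = (beta - rho) / (lambda_d * rho)
T = (0.0059 - 0.001) / (0.147 * 0.001)
T = 33.333 s

33.333


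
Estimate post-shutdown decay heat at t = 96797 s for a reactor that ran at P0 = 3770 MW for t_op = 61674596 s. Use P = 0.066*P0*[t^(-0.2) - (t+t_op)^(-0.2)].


P/P0 = 0.066 * [t^(-0.2) - (t + t_op)^(-0.2)]
P/P0 = 0.066 * [96797^(-0.2) - (96797 + 61674596)^(-0.2)]
P/P0 = 0.066 * [0.1006532 - 0.02765939] = 0.004817591
P = 3770 * 0.004817591 = 18.162 MW

18.162


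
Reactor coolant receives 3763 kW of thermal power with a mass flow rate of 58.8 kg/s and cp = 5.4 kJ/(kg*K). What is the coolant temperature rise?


dT = Q / (m_dot * cp)
dT = 3763 / (58.8 * 5.4)
dT = 11.851 C

11.851


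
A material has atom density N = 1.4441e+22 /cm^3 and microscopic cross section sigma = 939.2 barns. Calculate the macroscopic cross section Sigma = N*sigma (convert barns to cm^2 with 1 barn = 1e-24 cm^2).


Sigma = N * sigma_barns * 1e-24
Sigma = 1.4441e+22 * 939.2 * 1e-24
Sigma = 13.563 /cm

13.563


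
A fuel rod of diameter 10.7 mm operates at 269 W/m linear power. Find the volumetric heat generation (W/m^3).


r = D / 2 / 1000 = 10.7 / 2 / 1000 = 0.00535 m
q''' = q' / (pi * r^2)
q''' = 269 / (pi * 0.00535^2)
q''' = 2.9915e+06 W/m^3

2.9915e+06


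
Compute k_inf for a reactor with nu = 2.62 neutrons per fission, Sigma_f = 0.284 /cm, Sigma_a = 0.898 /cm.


k_inf = nu * Sigma_f / Sigma_a
k_inf = 2.62 * 0.284 / 0.898
k_inf = 0.82860

0.82860


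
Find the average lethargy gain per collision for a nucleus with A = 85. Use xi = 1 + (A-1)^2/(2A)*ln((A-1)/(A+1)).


xi = 1 + (A-1)^2/(2A) * ln((A-1)/(A+1))
xi = 1 + (85-1)^2/(2*85) * ln((85-1)/(85 +1))
xi = 0.023346

0.023346


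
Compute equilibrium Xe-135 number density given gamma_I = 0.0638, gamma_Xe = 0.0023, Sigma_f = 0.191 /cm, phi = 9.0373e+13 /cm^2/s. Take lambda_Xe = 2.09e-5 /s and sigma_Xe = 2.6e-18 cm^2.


Xe_eq = (gamma_I + gamma_Xe) * Sigma_f * phi / (lambda_Xe + sigma_Xe * phi)
Numerator = (0.0638 + 0.0023) * 0.191 * 9.0373e+13 = 1.140968e+12
Denominator = 2.09e-5 + 2.6e-18 * 9.0373e+13 = 2.558698e-04
Xe_eq = 1.140968e+12 / 2.558698e-04 = 4.4592e+15 /cm^3

4.4592e+15


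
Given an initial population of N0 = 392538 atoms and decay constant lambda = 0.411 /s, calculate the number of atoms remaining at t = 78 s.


N = N0 * exp(-lambda * t)
N = 392538 * exp(-0.411 * 78)
N = 4.6910e-09

4.6910e-09


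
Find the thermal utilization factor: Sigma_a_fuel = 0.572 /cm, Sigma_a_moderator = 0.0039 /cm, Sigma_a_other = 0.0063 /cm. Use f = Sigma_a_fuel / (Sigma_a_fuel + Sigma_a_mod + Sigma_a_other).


f = Sigma_a_fuel / (Sigma_a_fuel + Sigma_a_mod + Sigma_a_other)
f = 0.572 / (0.572 + 0.0039 + 0.0063)
f = 0.98248

0.98248


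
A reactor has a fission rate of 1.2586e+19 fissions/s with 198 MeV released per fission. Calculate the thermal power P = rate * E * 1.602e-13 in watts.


P = fission_rate * E_MeV * 1.602e-13
P = 1.2586e+19 * 198 * 1.602e-13
P = 3.9922e+08 W

3.9922e+08


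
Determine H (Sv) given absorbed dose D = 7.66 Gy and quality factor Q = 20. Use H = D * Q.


H = D * Q
H = 7.66 * 20
H = 153.20 Sv

153.20


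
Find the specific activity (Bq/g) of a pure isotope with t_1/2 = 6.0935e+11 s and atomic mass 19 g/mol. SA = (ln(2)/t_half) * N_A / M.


lambda = ln(2) / t_half = ln(2) / 6.0935e+11 = 1.137519e-12 /s
SA = lambda * N_A / M
SA = 1.137519e-12 * 6.022e23 / 19
SA = 3.6053e+10 Bq/g

3.6053e+10


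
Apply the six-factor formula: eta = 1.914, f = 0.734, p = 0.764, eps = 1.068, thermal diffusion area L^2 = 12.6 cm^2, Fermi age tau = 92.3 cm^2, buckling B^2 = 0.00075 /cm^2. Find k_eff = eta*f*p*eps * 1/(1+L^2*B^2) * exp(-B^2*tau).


k_inf = eta*f*p*eps = 1.914*0.734*0.764*1.068 = 1.146311
P_TNL = 1/(1 + L^2*B^2) = 1/(1 + 12.6*0.00075) = 0.9906385
P_FNL = exp(-B^2*tau) = exp(-0.00075*92.3) = 0.9331167
k_eff = k_inf * P_TNL * P_FNL = 1.146311 * 0.9906385 * 0.9331167
k_eff = 1.0596

1.0596


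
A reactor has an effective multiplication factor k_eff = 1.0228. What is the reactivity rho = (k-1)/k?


rho = (k_eff - 1) / k_eff
rho = (1.0228 - 1) / 1.0228
rho = 0.022292

0.022292


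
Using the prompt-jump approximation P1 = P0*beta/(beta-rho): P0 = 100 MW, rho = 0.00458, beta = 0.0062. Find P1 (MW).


P1/P0 = beta / (beta - rho)
P1/P0 = 0.0062 / (0.0062 - 0.00458) = 3.827160
P1 = 100 * 3.827160 = 382.72 MW

382.72


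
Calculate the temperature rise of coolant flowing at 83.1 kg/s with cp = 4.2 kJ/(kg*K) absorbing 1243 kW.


dT = Q / (m_dot * cp)
dT = 1243 / (83.1 * 4.2)
dT = 3.5614 C

3.5614


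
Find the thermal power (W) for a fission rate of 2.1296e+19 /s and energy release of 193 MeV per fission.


P = fission_rate * E_MeV * 1.602e-13
P = 2.1296e+19 * 193 * 1.602e-13
P = 6.5844e+08 W

6.5844e+08


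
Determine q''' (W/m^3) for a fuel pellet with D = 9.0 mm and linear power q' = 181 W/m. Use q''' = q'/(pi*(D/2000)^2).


r = D / 2 / 1000 = 9.0 / 2 / 1000 = 0.0045 m
q''' = q' / (pi * r^2)
q''' = 181 / (pi * 0.0045^2)
q''' = 2.8451e+06 W/m^3

2.8451e+06


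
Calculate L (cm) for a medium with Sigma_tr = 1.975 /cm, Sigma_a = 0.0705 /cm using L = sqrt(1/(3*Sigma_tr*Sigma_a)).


D = 1 / (3 * Sigma_tr) = 1 / (3 * 1.975) = 0.1687764 cm
L = sqrt(D / Sigma_a)
L = sqrt(0.1687764 / 0.0705)
L = 1.5473 cm

1.5473


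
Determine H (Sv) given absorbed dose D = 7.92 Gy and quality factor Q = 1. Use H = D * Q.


H = D * Q
H = 7.92 * 1
H = 7.9200 Sv

7.9200


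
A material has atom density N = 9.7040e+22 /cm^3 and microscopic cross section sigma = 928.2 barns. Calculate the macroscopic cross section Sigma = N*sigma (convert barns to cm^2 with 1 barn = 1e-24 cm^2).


Sigma = N * sigma_barns * 1e-24
Sigma = 9.7040e+22 * 928.2 * 1e-24
Sigma = 90.073 /cm

90.073


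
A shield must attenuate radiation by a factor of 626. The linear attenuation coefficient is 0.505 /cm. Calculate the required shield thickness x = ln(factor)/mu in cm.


x = ln(factor) / mu
x = ln(626) / 0.505
x = 12.751 cm

12.751


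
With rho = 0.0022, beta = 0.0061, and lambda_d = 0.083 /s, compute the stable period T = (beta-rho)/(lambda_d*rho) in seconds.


T = (beta - rho) / (lambda_d * rho)
T = (0.0061 - 0.0022) / (0.083 * 0.0022)
T = 21.358 s

21.358


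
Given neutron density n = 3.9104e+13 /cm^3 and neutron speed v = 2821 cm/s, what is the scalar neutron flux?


phi = n * v
phi = 3.9104e+13 * 2821
phi = 1.1031e+17 /cm^2/s

1.1031e+17


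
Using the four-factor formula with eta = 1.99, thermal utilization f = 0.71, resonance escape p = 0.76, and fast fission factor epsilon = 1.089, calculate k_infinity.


k_inf = eta * f * p * epsilon
k_inf = 1.99 * 0.71 * 0.76 * 1.089
k_inf = 1.1694

1.1694


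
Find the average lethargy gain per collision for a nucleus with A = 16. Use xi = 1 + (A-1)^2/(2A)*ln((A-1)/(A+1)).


xi = 1 + (A-1)^2/(2A) * ln((A-1)/(A+1))
xi = 1 + (16-1)^2/(2*16) * ln((16-1)/(16 +1))
xi = 0.11995

0.11995


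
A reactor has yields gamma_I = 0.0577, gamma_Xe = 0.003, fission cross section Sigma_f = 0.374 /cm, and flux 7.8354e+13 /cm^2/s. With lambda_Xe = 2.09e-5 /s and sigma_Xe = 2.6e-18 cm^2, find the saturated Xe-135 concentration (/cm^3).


Xe_eq = (gamma_I + gamma_Xe) * Sigma_f * phi / (lambda_Xe + sigma_Xe * phi)
Numerator = (0.0577 + 0.003) * 0.374 * 7.8354e+13 = 1.778777e+12
Denominator = 2.09e-5 + 2.6e-18 * 7.8354e+13 = 2.246204e-04
Xe_eq = 1.778777e+12 / 2.246204e-04 = 7.9190e+15 /cm^3

7.9190e+15


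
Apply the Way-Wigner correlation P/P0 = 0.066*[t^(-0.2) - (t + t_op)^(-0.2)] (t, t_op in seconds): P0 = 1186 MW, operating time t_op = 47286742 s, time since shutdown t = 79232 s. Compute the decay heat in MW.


P/P0 = 0.066 * [t^(-0.2) - (t + t_op)^(-0.2)]
P/P0 = 0.066 * [79232^(-0.2) - (79232 + 47286742)^(-0.2)]
P/P0 = 0.066 * [0.1047659 - 0.02916800] = 0.004989461
P = 1186 * 0.004989461 = 5.9175 MW

5.9175


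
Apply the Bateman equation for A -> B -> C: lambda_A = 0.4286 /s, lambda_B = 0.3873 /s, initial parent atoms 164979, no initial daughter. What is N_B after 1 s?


N_B(t) = lambda_A * N_A0 / (lambda_B - lambda_A) * [exp(-lambda_A*t) - exp(-lambda_B*t)]
exp(-0.4286*1) = 0.6514204; exp(-0.3873*1) = 0.6788874
N_B = 0.4286 * 164979 / (0.3873 - 0.4286) * (0.6514204 - 0.6788874)
N_B = 47026

47026


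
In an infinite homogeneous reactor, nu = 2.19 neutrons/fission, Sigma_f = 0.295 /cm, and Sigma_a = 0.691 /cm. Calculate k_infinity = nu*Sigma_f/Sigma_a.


k_inf = nu * Sigma_f / Sigma_a
k_inf = 2.19 * 0.295 / 0.691
k_inf = 0.93495

0.93495


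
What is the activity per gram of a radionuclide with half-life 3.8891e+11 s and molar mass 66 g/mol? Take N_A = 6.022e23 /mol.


lambda = ln(2) / t_half = ln(2) / 3.8891e+11 = 1.782282e-12 /s
SA = lambda * N_A / M
SA = 1.782282e-12 * 6.022e23 / 66
SA = 1.6262e+10 Bq/g

1.6262e+10


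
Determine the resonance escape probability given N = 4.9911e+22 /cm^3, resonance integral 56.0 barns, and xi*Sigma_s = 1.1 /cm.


p = exp(-N * I * 1e-24 / (xi*Sigma_s))
p = exp(-4.9911e+22 * 56.0 * 1e-24 / 1.1)
p = 0.078794

0.078794


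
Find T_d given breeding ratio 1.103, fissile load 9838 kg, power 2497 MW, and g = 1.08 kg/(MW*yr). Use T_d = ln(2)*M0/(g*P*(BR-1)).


Breeding gain G = BR - 1 = 1.103 - 1 = 0.103
Fissile production rate = g * P * G = 1.08 * 2497 * 0.103 = 277.76628 kg/yr
T_d = ln(2) * M0 / (g * P * G)
T_d = ln(2) * 9838 / 277.76628 = 24.550 yr

24.550


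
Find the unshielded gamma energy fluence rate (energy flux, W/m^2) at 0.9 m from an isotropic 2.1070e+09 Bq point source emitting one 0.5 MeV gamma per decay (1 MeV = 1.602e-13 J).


psi = A * E * 1.602e-13 / (4*pi*r^2)
psi = 2.1070e+09 * 0.5 * 1.602e-13 / (4*pi*0.9^2)
psi = 1.6581e-05 W/m^2

1.6581e-05


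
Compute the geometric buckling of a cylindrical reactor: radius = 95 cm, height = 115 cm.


B^2 = (2.405/R)^2 + (pi/H)^2
B^2 = (2.405/95)^2 + (pi/115)^2
B^2 = 0.0013872 /cm^2

0.0013872


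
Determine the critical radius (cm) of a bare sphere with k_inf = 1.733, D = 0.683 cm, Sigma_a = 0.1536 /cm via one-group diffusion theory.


L^2 = D / Sigma_a = 0.683 / 0.1536 = 4.446615 cm^2
B_m^2 = (k_inf - 1) / L^2 = (1.733 - 1) / 4.446615 = 0.1648445 /cm^2
For a bare sphere: B_g = pi/R, so R_c = pi / sqrt(B_m^2)
R_c = pi / sqrt(0.1648445) = 7.7377 cm

7.7377


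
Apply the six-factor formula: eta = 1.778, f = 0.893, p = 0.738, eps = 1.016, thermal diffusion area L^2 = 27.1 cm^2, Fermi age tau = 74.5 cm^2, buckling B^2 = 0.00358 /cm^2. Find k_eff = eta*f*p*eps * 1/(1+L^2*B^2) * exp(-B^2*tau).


k_inf = eta*f*p*eps = 1.778*0.893*0.738*1.016 = 1.190511
P_TNL = 1/(1 + L^2*B^2) = 1/(1 + 27.1*0.00358) = 0.9115621
P_FNL = exp(-B^2*tau) = exp(-0.00358*74.5) = 0.7658951
k_eff = k_inf * P_TNL * P_FNL = 1.190511 * 0.9115621 * 0.7658951
k_eff = 0.83117

0.83117


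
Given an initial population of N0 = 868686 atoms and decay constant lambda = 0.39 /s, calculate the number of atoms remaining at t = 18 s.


N = N0 * exp(-lambda * t)
N = 868686 * exp(-0.39 * 18)
N = 776.45

776.45


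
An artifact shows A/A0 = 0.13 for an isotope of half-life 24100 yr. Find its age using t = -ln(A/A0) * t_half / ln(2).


lambda = ln(2) / t_half = ln(2) / 24100 = 2.876129e-05 /yr
t = -ln(A/A0) / lambda
t = -ln(0.13) / 2.876129e-05
t = 70936 yr

70936


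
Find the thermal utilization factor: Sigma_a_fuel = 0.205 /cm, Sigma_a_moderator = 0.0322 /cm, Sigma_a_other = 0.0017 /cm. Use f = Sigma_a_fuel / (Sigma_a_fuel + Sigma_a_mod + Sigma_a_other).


f = Sigma_a_fuel / (Sigma_a_fuel + Sigma_a_mod + Sigma_a_other)
f = 0.205 / (0.205 + 0.0322 + 0.0017)
f = 0.85810

0.85810


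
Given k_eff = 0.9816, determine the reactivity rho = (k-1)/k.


rho = (k_eff - 1) / k_eff
rho = (0.9816 - 1) / 0.9816
rho = -0.018745

-0.018745


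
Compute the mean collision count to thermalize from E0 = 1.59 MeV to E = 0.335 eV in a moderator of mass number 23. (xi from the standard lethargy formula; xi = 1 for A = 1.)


xi = 1 + (A-1)^2/(2A)*ln((A-1)/(A+1)) = 0.08448899 (for A = 23)
n = ln(E0/E) / xi
n = ln(1.59e6 / 0.335) / 0.08448899
n = ln(4.746269e+06) / 0.08448899 = 181.95

181.95


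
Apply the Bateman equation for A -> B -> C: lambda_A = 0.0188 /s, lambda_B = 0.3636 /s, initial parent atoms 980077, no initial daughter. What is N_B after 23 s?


N_B(t) = lambda_A * N_A0 / (lambda_B - lambda_A) * [exp(-lambda_A*t) - exp(-lambda_B*t)]
exp(-0.0188*23) = 0.6489497; exp(-0.3636*23) = 2.333899e-04
N_B = 0.0188 * 980077 / (0.3636 - 0.0188) * (0.6489497 - 2.333899e-04)
N_B = 34666

34666


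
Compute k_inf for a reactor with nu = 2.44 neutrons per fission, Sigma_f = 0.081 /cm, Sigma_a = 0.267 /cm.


k_inf = nu * Sigma_f / Sigma_a
k_inf = 2.44 * 0.081 / 0.267
k_inf = 0.74022

0.74022


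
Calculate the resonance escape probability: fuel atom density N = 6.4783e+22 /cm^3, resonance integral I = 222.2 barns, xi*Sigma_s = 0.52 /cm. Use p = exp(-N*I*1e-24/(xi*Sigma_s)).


p = exp(-N * I * 1e-24 / (xi*Sigma_s))
p = exp(-6.4783e+22 * 222.2 * 1e-24 / 0.52)
p = 9.5004e-13

9.5004e-13


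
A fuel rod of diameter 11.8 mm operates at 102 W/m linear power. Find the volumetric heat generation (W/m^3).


r = D / 2 / 1000 = 11.8 / 2 / 1000 = 0.0059 m
q''' = q' / (pi * r^2)
q''' = 102 / (pi * 0.0059^2)
q''' = 932709 W/m^3

932709


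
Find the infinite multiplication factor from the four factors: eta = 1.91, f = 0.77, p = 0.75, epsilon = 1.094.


k_inf = eta * f * p * epsilon
k_inf = 1.91 * 0.77 * 0.75 * 1.094
k_inf = 1.2067

1.2067


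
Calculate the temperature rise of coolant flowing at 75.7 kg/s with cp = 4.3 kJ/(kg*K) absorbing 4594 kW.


dT = Q / (m_dot * cp)
dT = 4594 / (75.7 * 4.3)
dT = 14.113 C

14.113


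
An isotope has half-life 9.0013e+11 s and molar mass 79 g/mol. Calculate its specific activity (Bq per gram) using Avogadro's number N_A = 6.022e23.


lambda = ln(2) / t_half = ln(2) / 9.0013e+11 = 7.700523e-13 /s
SA = lambda * N_A / M
SA = 7.700523e-13 * 6.022e23 / 79
SA = 5.8699e+09 Bq/g

5.8699e+09


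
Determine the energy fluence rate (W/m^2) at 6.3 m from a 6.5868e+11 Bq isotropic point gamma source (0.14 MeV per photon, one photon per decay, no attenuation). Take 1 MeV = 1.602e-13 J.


psi = A * E * 1.602e-13 / (4*pi*r^2)
psi = 6.5868e+11 * 0.14 * 1.602e-13 / (4*pi*6.3^2)
psi = 2.9619e-05 W/m^2

2.9619e-05


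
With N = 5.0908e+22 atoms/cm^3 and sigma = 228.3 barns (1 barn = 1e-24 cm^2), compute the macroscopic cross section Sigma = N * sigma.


Sigma = N * sigma_barns * 1e-24
Sigma = 5.0908e+22 * 228.3 * 1e-24
Sigma = 11.622 /cm

11.622


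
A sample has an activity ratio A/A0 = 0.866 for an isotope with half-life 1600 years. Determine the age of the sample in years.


lambda = ln(2) / t_half = ln(2) / 1600 = 4.332170e-04 /yr
t = -ln(A/A0) / lambda
t = -ln(0.866) / 4.332170e-04
t = 332.10 yr

332.10


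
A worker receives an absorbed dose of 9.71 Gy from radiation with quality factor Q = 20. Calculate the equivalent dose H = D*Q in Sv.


H = D * Q
H = 9.71 * 20
H = 194.20 Sv

194.20


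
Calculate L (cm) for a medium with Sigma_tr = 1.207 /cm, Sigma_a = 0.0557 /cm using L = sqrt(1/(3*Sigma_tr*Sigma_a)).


D = 1 / (3 * Sigma_tr) = 1 / (3 * 1.207) = 0.2761668 cm
L = sqrt(D / Sigma_a)
L = sqrt(0.2761668 / 0.0557)
L = 2.2267 cm

2.2267


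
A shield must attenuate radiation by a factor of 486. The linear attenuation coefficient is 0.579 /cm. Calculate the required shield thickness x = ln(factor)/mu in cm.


x = ln(factor) / mu
x = ln(486) / 0.579
x = 10.684 cm

10.684


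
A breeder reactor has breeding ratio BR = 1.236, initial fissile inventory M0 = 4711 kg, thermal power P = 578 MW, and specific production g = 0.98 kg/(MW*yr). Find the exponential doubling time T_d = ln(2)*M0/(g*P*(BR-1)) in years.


Breeding gain G = BR - 1 = 1.236 - 1 = 0.236
Fissile production rate = g * P * G = 0.98 * 578 * 0.236 = 133.67984 kg/yr
T_d = ln(2) * M0 / (g * P * G)
T_d = ln(2) * 4711 / 133.67984 = 24.427 yr

24.427


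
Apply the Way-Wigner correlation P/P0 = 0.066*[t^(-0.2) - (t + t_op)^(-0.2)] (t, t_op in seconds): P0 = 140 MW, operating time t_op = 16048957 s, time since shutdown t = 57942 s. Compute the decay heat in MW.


P/P0 = 0.066 * [t^(-0.2) - (t + t_op)^(-0.2)]
P/P0 = 0.066 * [57942^(-0.2) - (57942 + 16048957)^(-0.2)]
P/P0 = 0.066 * [0.1115325 - 0.03619075] = 0.004972556
P = 140 * 0.004972556 = 0.69616 MW

0.69616


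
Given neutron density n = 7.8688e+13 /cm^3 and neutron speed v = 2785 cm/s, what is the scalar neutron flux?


phi = n * v
phi = 7.8688e+13 * 2785
phi = 2.1915e+17 /cm^2/s

2.1915e+17


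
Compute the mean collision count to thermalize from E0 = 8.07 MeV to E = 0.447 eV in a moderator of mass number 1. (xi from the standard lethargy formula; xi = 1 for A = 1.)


xi = 1 + (A-1)^2/(2A)*ln((A-1)/(A+1)) = 1 (for A = 1)
n = ln(E0/E) / xi
n = ln(8.07e6 / 0.447) / 1
n = ln(1.805369e+07) / 1 = 16.709

16.709


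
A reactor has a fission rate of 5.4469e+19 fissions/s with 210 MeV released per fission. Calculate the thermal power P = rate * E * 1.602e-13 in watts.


P = fission_rate * E_MeV * 1.602e-13
P = 5.4469e+19 * 210 * 1.602e-13
P = 1.8324e+09 W

1.8324e+09


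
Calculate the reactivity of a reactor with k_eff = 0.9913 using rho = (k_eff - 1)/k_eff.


rho = (k_eff - 1) / k_eff
rho = (0.9913 - 1) / 0.9913
rho = -0.0087764

-0.0087764


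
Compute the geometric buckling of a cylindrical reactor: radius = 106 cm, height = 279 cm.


B^2 = (2.405/R)^2 + (pi/H)^2
B^2 = (2.405/106)^2 + (pi/279)^2
B^2 = 6.4157e-04 /cm^2

6.4157e-04


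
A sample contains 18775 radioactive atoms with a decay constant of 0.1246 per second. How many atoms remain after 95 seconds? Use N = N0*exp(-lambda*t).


N = N0 * exp(-lambda * t)
N = 18775 * exp(-0.1246 * 95)
N = 0.13578

0.13578


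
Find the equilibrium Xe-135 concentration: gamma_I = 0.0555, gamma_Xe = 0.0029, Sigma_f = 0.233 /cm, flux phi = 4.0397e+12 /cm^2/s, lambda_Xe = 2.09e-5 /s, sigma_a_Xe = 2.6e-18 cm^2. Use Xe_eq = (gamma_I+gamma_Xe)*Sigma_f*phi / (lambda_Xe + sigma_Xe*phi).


Xe_eq = (gamma_I + gamma_Xe) * Sigma_f * phi / (lambda_Xe + sigma_Xe * phi)
Numerator = (0.0555 + 0.0029) * 0.233 * 4.0397e+12 = 5.496901e+10
Denominator = 2.09e-5 + 2.6e-18 * 4.0397e+12 = 3.140322e-05
Xe_eq = 5.496901e+10 / 3.140322e-05 = 1.7504e+15 /cm^3

1.7504e+15


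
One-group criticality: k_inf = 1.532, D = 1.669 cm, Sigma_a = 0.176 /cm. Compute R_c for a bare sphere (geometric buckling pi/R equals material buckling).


L^2 = D / Sigma_a = 1.669 / 0.176 = 9.482955 cm^2
B_m^2 = (k_inf - 1) / L^2 = (1.532 - 1) / 9.482955 = 0.05610066 /cm^2
For a bare sphere: B_g = pi/R, so R_c = pi / sqrt(B_m^2)
R_c = pi / sqrt(0.05610066) = 13.264 cm

13.264


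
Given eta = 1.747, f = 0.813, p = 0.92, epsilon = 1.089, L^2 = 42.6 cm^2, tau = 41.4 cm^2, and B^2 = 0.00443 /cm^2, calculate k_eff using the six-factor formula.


k_inf = eta*f*p*eps = 1.747*0.813*0.92*1.089 = 1.422981
P_TNL = 1/(1 + L^2*B^2) = 1/(1 + 42.6*0.00443) = 0.8412424
P_FNL = exp(-B^2*tau) = exp(-0.00443*41.4) = 0.8324335
k_eff = k_inf * P_TNL * P_FNL = 1.422981 * 0.8412424 * 0.8324335
k_eff = 0.99648

0.99648


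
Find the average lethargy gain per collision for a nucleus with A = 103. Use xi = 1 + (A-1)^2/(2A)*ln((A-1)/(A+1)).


xi = 1 + (A-1)^2/(2A) * ln((A-1)/(A+1))
xi = 1 + (103-1)^2/(2*103) * ln((103-1)/(103 +1))
xi = 0.019292

0.019292


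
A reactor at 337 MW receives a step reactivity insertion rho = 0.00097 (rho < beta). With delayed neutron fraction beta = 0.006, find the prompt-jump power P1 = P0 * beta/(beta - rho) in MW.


P1/P0 = beta / (beta - rho)
P1/P0 = 0.006 / (0.006 - 0.00097) = 1.192843
P1 = 337 * 1.192843 = 401.99 MW

401.99


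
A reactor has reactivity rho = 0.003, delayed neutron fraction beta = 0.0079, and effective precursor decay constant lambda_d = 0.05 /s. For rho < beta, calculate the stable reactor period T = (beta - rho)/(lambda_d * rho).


T = (beta - rho) / (lambda_d * rho)
T = (0.0079 - 0.003) / (0.05 * 0.003)
T = 32.667 s

32.667
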